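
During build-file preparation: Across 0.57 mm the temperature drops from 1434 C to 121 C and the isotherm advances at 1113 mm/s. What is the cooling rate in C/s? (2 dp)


G = (1434-121)/0.57 = 2303.50877193 C/mm
CR = 2303.50877193 * 1113 = 2563805.26 C/s


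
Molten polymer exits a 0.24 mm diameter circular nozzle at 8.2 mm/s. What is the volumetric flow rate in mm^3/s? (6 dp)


A = pi*(0.24/2)^2 = 0.04523893 mm^2
Q = 0.04523893 * 8.2 = 0.370959 mm^3/s


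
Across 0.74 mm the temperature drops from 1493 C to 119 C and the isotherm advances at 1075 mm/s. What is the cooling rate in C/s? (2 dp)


G = (1493-119)/0.74 = 1856.75675676 C/mm
CR = 1856.75675676 * 1075 = 1996013.51 C/s


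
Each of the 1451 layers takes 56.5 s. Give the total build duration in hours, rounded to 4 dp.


t = 1451 * 56.5 / 3600 = 22.7726 hrs


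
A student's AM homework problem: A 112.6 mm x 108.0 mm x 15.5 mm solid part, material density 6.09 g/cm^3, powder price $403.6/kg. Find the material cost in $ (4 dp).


V = 112.6 * 108.0 * 15.5 = 188492.4 mm^3 = 188.4924 cm^3
Mass = 188.4924 * 6.09 / 1000 = 1.14791872 kg
Cost = 1.14791872 * 403.6 = 463.3 $


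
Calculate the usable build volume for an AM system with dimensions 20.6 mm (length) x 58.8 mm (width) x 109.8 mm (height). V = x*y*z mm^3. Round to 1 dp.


V = 20.6 * 58.8 * 109.8 = 132998.5 mm^3


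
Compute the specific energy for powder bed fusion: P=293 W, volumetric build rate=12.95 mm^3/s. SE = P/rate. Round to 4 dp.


SE = 293 / 12.95 = 22.6255 J/mm^3


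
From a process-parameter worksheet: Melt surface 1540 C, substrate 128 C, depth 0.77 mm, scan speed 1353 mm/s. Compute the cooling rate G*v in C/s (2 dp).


G = (1540-128)/0.77 = 1833.76623377 C/mm
CR = 1833.76623377 * 1353 = 2481085.71 C/s


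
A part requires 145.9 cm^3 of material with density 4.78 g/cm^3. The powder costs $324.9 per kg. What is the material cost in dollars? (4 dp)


Mass = 145.9*4.78/1000 = 0.697402 kg
Cost = 0.697402 * 324.9 = 226.5859 $


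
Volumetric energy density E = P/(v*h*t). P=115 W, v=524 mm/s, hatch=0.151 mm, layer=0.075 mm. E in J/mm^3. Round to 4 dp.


E = 115 / (524*0.151*0.075) = 19.3789 J/mm^3


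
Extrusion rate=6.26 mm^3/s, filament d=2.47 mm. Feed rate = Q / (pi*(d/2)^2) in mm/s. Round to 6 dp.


A = pi*(2.47/2)^2 = 4.791636
v = 6.26 / 4.791636 = 1.306443 mm/s


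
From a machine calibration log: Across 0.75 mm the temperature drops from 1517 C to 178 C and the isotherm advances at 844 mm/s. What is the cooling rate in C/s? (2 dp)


G = (1517-178)/0.75 = 1785.33333333 C/mm
CR = 1785.33333333 * 844 = 1506821.33 C/s


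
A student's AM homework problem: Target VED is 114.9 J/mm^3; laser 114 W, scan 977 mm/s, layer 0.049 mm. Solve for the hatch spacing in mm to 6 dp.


h = 114 / (114.9*977*0.049) = 0.020725 mm


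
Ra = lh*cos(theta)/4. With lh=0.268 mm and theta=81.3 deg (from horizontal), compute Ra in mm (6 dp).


Ra = 0.268 * cos(81.3) / 4 = 0.010134 mm


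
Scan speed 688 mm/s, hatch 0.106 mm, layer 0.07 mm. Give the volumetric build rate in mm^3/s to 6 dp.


Rate = 688 * 0.106 * 0.07 = 5.10496 mm^3/s


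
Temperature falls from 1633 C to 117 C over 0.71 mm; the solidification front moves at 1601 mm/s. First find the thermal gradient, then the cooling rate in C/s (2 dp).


G = (1633-117)/0.71 = 2135.21126761 C/mm
CR = 2135.21126761 * 1601 = 3418473.24 C/s


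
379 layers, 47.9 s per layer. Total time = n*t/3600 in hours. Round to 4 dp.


t = 379 * 47.9 / 3600 = 5.0428 hrs


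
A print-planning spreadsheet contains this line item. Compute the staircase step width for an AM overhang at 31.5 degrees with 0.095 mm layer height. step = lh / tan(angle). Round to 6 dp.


step = 0.095 / tan(31.5) = 0.155026 mm


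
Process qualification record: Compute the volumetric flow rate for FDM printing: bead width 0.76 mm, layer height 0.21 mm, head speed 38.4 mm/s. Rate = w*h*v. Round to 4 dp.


Rate = 0.76 * 0.21 * 38.4 = 6.1286 mm^3/s


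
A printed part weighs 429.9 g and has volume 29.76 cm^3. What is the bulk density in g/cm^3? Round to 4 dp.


rho = 429.9 / 29.76 = 14.4456 g/cm^3


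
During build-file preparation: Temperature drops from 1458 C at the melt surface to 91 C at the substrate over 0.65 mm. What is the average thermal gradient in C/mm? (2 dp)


G = (1458-91)/0.65 = 2103.08 C/mm


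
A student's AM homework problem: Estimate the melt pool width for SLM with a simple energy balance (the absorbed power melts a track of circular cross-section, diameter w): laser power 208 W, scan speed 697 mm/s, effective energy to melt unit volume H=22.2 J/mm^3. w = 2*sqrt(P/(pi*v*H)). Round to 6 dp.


w = 2*sqrt(208/(pi*697*22.2)) = 0.130826 mm


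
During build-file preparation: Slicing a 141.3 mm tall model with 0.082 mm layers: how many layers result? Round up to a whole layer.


Layers = ceil(141.3/0.082) = 1724


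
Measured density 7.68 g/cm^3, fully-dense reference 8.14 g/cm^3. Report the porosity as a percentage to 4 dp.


Porosity = (1-7.68/8.14)*100 = 5.6511 %


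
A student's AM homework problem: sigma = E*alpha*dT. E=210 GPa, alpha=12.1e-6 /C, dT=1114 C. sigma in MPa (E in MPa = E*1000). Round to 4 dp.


sigma = 210*1000 * 12.1e-6 * 1114 = 2830.674 MPa


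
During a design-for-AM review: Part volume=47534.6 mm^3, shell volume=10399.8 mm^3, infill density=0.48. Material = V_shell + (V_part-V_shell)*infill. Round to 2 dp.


V_infill = (47534.6 - 10399.8) * 0.48 = 17824.7
V_total = 10399.8 + 17824.7 = 28224.5 mm^3


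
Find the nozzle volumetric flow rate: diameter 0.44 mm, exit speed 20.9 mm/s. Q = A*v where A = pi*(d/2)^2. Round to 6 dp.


A = pi*(0.44/2)^2 = 0.15205308 mm^2
Q = 0.15205308 * 20.9 = 3.177909 mm^3/s


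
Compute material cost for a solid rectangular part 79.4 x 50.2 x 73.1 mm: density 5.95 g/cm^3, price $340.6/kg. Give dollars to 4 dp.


V = 79.4 * 50.2 * 73.1 = 291367.828 mm^3 = 291.367828 cm^3
Mass = 291.367828 * 5.95 / 1000 = 1.73363858 kg
Cost = 1.73363858 * 340.6 = 590.4773 $


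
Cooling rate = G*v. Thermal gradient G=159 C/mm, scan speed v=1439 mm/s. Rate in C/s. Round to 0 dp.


CR = 159 * 1439 = 228801 C/s


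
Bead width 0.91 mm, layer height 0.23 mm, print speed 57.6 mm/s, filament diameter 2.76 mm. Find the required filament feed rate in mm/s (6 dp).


Q = 0.91 * 0.23 * 57.6 = 12.05568 mm^3/s
A_fil = pi*(2.76/2)^2 = 5.98284905 mm^2
v_feed = 12.05568 / 5.98284905 = 2.01504 mm/s


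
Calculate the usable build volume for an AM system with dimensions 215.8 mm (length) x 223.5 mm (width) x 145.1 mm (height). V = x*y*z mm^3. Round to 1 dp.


V = 215.8 * 223.5 * 145.1 = 6998361.6 mm^3


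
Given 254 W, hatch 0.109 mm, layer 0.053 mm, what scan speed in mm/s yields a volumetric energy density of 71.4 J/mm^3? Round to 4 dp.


v = 254 / (71.4*0.109*0.053) = 615.7907 mm/s


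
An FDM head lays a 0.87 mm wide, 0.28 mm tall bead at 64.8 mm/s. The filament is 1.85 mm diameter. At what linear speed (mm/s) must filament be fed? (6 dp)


Q = 0.87 * 0.28 * 64.8 = 15.78528 mm^3/s
A_fil = pi*(1.85/2)^2 = 2.68802521 mm^2
v_feed = 15.78528 / 2.68802521 = 5.872445 mm/s


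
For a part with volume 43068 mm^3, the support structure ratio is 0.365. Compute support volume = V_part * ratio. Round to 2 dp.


V_support = 43068 * 0.365 = 15719.82 mm^3


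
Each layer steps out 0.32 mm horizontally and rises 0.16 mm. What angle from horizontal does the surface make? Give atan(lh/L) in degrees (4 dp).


angle = atan(0.16/0.32) = 26.5651 degrees


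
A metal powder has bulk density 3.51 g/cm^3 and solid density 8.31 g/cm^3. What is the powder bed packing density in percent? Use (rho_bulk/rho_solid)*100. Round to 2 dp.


Packing = (3.51/8.31)*100 = 42.24 %


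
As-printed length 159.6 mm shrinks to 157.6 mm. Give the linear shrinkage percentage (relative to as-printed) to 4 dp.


Shrinkage = ((159.6-157.6)/159.6)*100 = 1.2531 %


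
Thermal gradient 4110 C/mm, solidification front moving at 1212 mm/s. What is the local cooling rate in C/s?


CR = 4110 * 1212 = 4981320 C/s


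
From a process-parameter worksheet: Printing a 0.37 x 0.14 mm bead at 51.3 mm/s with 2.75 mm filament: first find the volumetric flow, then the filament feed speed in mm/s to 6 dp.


Q = 0.37 * 0.14 * 51.3 = 2.65734 mm^3/s
A_fil = pi*(2.75/2)^2 = 5.93957361 mm^2
v_feed = 2.65734 / 5.93957361 = 0.447396 mm/s


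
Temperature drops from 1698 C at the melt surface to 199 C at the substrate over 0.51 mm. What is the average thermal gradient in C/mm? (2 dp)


G = (1698-199)/0.51 = 2939.22 C/mm


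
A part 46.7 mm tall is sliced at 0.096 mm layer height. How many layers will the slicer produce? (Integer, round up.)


Layers = ceil(46.7/0.096) = 487


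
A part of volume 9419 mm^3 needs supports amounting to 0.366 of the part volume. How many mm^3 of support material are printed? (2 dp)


V_support = 9419 * 0.366 = 3447.35 mm^3


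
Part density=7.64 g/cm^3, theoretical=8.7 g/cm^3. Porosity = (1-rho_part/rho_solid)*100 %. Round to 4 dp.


Porosity = (1-7.64/8.7)*100 = 12.1839 %


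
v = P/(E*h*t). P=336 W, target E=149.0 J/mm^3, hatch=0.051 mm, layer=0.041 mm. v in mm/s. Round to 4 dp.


v = 336 / (149.0*0.051*0.041) = 1078.4474 mm/s


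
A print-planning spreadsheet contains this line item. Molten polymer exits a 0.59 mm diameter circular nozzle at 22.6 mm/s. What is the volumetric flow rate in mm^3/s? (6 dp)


A = pi*(0.59/2)^2 = 0.2733971 mm^2
Q = 0.2733971 * 22.6 = 6.178774 mm^3/s


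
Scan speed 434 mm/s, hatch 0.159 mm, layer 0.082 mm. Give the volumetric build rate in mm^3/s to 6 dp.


Rate = 434 * 0.159 * 0.082 = 5.658492 mm^3/s


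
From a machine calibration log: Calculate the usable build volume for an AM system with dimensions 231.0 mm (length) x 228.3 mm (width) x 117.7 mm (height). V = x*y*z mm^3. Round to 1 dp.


V = 231.0 * 228.3 * 117.7 = 6207180.2 mm^3


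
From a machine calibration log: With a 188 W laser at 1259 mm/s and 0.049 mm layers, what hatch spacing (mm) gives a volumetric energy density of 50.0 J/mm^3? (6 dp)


h = 188 / (50.0*1259*0.049) = 0.060949 mm


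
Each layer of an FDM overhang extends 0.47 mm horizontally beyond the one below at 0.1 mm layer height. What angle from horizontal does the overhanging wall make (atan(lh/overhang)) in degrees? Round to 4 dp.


angle = atan(0.1/0.47) = 12.0115 degrees


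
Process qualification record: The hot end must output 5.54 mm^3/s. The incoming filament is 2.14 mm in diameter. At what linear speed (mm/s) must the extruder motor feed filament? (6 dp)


A = pi*(2.14/2)^2 = 3.596809
v = 5.54 / 3.596809 = 1.540254 mm/s


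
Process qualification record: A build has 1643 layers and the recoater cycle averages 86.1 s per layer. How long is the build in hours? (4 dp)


t = 1643 * 86.1 / 3600 = 39.2951 hrs


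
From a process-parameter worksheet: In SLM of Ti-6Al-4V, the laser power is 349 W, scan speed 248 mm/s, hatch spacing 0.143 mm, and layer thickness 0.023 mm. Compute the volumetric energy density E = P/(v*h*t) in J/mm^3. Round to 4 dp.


E = 349 / (248*0.143*0.023) = 427.8681 J/mm^3


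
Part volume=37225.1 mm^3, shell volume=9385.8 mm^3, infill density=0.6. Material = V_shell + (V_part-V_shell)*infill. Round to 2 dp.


V_infill = (37225.1 - 9385.8) * 0.6 = 16703.58
V_total = 9385.8 + 16703.58 = 26089.38 mm^3


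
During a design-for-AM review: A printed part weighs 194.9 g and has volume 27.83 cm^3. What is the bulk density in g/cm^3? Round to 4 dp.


rho = 194.9 / 27.83 = 7.0032 g/cm^3


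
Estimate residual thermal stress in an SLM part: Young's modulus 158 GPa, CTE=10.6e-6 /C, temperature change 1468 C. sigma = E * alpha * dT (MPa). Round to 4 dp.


sigma = 158*1000 * 10.6e-6 * 1468 = 2458.6064 MPa


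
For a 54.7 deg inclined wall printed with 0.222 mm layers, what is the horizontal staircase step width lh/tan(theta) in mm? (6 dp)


step = 0.222 / tan(54.7) = 0.157185 mm


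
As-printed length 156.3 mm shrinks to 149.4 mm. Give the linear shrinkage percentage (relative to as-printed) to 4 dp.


Shrinkage = ((156.3-149.4)/156.3)*100 = 4.4146 %


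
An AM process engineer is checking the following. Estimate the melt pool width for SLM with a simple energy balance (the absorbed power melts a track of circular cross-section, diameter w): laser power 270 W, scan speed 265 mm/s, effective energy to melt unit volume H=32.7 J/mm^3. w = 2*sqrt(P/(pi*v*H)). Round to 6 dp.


w = 2*sqrt(270/(pi*265*32.7)) = 0.199177 mm


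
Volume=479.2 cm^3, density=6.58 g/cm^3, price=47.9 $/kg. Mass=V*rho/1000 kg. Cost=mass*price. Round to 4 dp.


Mass = 479.2*6.58/1000 = 3.153136 kg
Cost = 3.153136 * 47.9 = 151.0352 $


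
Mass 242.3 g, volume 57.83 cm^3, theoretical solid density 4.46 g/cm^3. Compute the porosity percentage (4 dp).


rho_part = 242.3 / 57.83 = 4.18986685 g/cm^3
Porosity = (1 - 4.18986685/4.46)*100 = 6.0568 %


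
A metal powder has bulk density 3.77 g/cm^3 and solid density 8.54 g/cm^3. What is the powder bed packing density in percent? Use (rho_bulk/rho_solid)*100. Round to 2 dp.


Packing = (3.77/8.54)*100 = 44.15 %


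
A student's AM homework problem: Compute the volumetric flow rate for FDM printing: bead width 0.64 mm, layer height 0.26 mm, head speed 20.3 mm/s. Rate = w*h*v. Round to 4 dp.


Rate = 0.64 * 0.26 * 20.3 = 3.3779 mm^3/s


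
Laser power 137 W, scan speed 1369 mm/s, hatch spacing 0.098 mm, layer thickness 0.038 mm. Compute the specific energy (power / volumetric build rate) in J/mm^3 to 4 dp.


Build rate = 1369 * 0.098 * 0.038 = 5.098156 mm^3/s
SE = 137 / 5.098156 = 26.8725 J/mm^3


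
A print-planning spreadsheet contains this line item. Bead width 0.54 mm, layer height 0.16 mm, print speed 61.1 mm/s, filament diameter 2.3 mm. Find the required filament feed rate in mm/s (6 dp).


Q = 0.54 * 0.16 * 61.1 = 5.27904 mm^3/s
A_fil = pi*(2.3/2)^2 = 4.15475628 mm^2
v_feed = 5.27904 / 4.15475628 = 1.270602 mm/s


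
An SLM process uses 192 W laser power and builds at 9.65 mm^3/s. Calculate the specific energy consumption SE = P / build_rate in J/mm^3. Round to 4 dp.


SE = 192 / 9.65 = 19.8964 J/mm^3


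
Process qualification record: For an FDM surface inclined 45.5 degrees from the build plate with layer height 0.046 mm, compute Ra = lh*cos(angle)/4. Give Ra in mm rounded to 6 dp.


Ra = 0.046 * cos(45.5) / 4 = 0.00806 mm


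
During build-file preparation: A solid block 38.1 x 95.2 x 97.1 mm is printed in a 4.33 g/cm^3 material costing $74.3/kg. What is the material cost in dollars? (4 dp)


V = 38.1 * 95.2 * 97.1 = 352193.352 mm^3 = 352.193352 cm^3
Mass = 352.193352 * 4.33 / 1000 = 1.52499721 kg
Cost = 1.52499721 * 74.3 = 113.3073 $


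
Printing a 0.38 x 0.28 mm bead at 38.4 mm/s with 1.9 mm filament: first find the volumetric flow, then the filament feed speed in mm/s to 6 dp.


Q = 0.38 * 0.28 * 38.4 = 4.08576 mm^3/s
A_fil = pi*(1.9/2)^2 = 2.83528737 mm^2
v_feed = 4.08576 / 2.83528737 = 1.441039 mm/s


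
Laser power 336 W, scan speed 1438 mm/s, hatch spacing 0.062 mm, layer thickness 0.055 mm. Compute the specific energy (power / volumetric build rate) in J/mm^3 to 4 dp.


Build rate = 1438 * 0.062 * 0.055 = 4.90358 mm^3/s
SE = 336 / 4.90358 = 68.5214 J/mm^3


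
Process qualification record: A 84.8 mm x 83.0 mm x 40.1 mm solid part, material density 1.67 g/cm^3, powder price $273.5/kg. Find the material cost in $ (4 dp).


V = 84.8 * 83.0 * 40.1 = 282239.84 mm^3 = 282.23984 cm^3
Mass = 282.23984 * 1.67 / 1000 = 0.47134053 kg
Cost = 0.47134053 * 273.5 = 128.9116 $


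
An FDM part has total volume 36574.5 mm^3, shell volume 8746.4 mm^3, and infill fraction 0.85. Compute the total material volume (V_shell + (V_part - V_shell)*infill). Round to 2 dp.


V_infill = (36574.5 - 8746.4) * 0.85 = 23653.89
V_total = 8746.4 + 23653.89 = 32400.29 mm^3


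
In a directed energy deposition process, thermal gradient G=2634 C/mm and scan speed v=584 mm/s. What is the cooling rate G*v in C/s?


CR = 2634 * 584 = 1538256 C/s


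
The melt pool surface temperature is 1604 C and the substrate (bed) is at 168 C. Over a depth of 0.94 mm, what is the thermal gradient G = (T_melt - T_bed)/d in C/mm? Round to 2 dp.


G = (1604-168)/0.94 = 1527.66 C/mm


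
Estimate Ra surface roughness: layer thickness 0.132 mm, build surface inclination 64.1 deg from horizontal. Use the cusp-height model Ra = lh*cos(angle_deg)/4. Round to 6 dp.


Ra = 0.132 * cos(64.1) / 4 = 0.014414 mm


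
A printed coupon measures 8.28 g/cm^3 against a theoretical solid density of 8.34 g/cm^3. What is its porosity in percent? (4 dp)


Porosity = (1-8.28/8.34)*100 = 0.7194 %


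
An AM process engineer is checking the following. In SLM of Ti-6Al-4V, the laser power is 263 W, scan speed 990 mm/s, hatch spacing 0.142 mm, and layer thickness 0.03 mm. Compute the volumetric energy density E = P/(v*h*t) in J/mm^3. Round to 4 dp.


E = 263 / (990*0.142*0.03) = 62.3607 J/mm^3


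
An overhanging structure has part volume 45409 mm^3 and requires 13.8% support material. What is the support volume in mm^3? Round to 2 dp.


V_support = 45409 * 0.138 = 6266.44 mm^3


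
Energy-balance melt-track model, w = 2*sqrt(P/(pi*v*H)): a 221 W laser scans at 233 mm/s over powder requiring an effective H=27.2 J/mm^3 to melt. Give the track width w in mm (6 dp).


w = 2*sqrt(221/(pi*233*27.2)) = 0.210712 mm


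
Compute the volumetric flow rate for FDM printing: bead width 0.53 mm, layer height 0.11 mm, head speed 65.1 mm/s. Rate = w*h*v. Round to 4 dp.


Rate = 0.53 * 0.11 * 65.1 = 3.7953 mm^3/s


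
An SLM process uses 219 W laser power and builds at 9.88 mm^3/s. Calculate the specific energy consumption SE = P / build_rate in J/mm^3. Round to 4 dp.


SE = 219 / 9.88 = 22.166 J/mm^3


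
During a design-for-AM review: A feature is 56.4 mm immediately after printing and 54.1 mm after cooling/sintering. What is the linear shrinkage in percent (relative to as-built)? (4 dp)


Shrinkage = ((56.4-54.1)/56.4)*100 = 4.078 %


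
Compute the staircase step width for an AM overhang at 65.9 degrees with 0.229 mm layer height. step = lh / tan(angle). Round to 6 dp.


step = 0.229 / tan(65.9) = 0.102437 mm


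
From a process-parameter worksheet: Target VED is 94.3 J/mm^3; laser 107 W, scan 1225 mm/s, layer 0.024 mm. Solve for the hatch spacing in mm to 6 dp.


h = 107 / (94.3*1225*0.024) = 0.038594 mm


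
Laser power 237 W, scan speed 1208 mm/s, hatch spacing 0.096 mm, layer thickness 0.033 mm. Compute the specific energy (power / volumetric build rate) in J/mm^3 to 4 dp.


Build rate = 1208 * 0.096 * 0.033 = 3.826944 mm^3/s
SE = 237 / 3.826944 = 61.9293 J/mm^3


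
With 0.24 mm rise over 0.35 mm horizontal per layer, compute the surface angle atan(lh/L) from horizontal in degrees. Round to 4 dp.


angle = atan(0.24/0.35) = 34.439 degrees


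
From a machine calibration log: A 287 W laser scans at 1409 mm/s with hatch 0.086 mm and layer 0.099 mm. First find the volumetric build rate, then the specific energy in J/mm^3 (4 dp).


Build rate = 1409 * 0.086 * 0.099 = 11.996226 mm^3/s
SE = 287 / 11.996226 = 23.9242 J/mm^3


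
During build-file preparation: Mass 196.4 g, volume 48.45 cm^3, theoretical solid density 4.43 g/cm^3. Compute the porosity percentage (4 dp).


rho_part = 196.4 / 48.45 = 4.05366357 g/cm^3
Porosity = (1 - 4.05366357/4.43)*100 = 8.4952 %


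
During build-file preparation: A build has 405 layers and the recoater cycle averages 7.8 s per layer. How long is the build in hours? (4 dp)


t = 405 * 7.8 / 3600 = 0.8775 hrs


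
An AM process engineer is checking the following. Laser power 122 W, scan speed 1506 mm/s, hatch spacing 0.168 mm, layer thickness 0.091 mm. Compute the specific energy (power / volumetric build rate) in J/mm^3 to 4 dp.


Build rate = 1506 * 0.168 * 0.091 = 23.023728 mm^3/s
SE = 122 / 23.023728 = 5.2989 J/mm^3


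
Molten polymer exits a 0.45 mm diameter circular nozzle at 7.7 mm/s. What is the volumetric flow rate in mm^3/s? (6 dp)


A = pi*(0.45/2)^2 = 0.15904313 mm^2
Q = 0.15904313 * 7.7 = 1.224632 mm^3/s


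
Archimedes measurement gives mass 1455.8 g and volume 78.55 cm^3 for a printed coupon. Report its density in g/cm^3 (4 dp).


rho = 1455.8 / 78.55 = 18.5334 g/cm^3


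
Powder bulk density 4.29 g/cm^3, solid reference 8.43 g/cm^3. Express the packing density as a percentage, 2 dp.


Packing = (4.29/8.43)*100 = 50.89 %


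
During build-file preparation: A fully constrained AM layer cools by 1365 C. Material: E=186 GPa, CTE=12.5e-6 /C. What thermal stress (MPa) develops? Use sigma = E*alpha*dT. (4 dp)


sigma = 186*1000 * 12.5e-6 * 1365 = 3173.625 MPa


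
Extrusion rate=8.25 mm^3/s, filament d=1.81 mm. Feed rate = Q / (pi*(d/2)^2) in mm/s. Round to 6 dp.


A = pi*(1.81/2)^2 = 2.573043
v = 8.25 / 2.573043 = 3.20632 mm/s


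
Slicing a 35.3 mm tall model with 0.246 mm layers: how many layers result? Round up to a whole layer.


Layers = ceil(35.3/0.246) = 144


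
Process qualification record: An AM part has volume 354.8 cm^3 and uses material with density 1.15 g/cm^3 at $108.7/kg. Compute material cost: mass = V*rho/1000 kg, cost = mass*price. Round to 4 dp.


Mass = 354.8*1.15/1000 = 0.40802 kg
Cost = 0.40802 * 108.7 = 44.3518 $


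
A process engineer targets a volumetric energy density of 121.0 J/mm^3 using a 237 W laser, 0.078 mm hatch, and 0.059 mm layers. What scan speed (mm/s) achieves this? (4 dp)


v = 237 / (121.0*0.078*0.059) = 425.6144 mm/s


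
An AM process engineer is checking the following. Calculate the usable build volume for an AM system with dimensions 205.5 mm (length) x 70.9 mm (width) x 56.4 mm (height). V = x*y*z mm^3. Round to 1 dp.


V = 205.5 * 70.9 * 56.4 = 821745.2 mm^3


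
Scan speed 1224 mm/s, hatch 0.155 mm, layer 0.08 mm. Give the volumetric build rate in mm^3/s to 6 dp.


Rate = 1224 * 0.155 * 0.08 = 15.1776 mm^3/s


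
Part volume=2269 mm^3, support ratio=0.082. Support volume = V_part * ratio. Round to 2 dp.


V_support = 2269 * 0.082 = 186.06 mm^3


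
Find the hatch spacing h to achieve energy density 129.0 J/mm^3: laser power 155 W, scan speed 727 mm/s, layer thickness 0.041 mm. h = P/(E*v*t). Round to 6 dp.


h = 155 / (129.0*727*0.041) = 0.040311 mm


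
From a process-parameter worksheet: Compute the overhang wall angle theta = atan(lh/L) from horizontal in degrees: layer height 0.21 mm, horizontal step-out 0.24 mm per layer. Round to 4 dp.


angle = atan(0.21/0.24) = 41.1859 degrees


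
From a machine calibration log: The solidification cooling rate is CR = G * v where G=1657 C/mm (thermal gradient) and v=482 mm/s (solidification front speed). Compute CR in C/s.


CR = 1657 * 482 = 798674 C/s


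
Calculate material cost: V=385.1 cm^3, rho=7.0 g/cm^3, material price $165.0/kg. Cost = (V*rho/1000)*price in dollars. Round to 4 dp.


Mass = 385.1*7.0/1000 = 2.6957 kg
Cost = 2.6957 * 165.0 = 444.7905 $


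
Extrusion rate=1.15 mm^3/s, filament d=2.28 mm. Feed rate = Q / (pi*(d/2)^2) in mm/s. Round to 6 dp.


A = pi*(2.28/2)^2 = 4.082814
v = 1.15 / 4.082814 = 0.281668 mm/s


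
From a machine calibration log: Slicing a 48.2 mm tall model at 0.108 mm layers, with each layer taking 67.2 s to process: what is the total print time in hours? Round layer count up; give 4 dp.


Layers = ceil(48.2/0.108) = 447
t = 447 * 67.2 / 3600 = 8.344 hrs


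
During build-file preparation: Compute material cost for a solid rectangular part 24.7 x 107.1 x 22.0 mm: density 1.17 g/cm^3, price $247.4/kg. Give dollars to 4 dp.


V = 24.7 * 107.1 * 22.0 = 58198.14 mm^3 = 58.19814 cm^3
Mass = 58.19814 * 1.17 / 1000 = 0.06809182 kg
Cost = 0.06809182 * 247.4 = 16.8459 $


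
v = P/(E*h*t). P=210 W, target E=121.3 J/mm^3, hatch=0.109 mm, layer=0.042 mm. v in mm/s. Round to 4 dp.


v = 210 / (121.3*0.109*0.042) = 378.1662 mm/s


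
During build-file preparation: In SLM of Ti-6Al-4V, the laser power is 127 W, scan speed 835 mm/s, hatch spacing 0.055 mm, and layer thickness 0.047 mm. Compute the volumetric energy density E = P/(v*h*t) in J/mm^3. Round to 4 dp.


E = 127 / (835*0.055*0.047) = 58.8378 J/mm^3


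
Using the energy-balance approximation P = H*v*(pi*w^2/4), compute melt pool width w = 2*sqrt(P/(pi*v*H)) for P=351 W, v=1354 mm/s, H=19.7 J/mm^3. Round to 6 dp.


w = 2*sqrt(351/(pi*1354*19.7)) = 0.129439 mm


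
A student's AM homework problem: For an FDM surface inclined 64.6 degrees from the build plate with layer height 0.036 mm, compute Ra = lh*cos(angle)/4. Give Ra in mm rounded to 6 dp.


Ra = 0.036 * cos(64.6) / 4 = 0.00386 mm


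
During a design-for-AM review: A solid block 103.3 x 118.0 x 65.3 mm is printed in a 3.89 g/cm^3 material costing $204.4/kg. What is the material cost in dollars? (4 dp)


V = 103.3 * 118.0 * 65.3 = 795967.82 mm^3 = 795.96782 cm^3
Mass = 795.96782 * 3.89 / 1000 = 3.09631482 kg
Cost = 3.09631482 * 204.4 = 632.8867 $


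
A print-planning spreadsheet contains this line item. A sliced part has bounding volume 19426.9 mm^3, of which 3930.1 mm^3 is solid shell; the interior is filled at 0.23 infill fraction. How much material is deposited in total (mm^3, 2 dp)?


V_infill = (19426.9 - 3930.1) * 0.23 = 3564.26
V_total = 3930.1 + 3564.26 = 7494.36 mm^3


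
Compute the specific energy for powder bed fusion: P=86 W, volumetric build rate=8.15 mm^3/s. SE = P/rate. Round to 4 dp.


SE = 86 / 8.15 = 10.5521 J/mm^3


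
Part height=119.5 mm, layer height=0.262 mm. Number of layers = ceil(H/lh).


Layers = ceil(119.5/0.262) = 457


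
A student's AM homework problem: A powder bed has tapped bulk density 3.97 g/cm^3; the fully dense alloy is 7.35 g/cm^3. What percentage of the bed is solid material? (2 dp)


Packing = (3.97/7.35)*100 = 54.01 %


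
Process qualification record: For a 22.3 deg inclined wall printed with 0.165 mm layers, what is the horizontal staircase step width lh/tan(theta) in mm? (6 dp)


step = 0.165 / tan(22.3) = 0.402312 mm


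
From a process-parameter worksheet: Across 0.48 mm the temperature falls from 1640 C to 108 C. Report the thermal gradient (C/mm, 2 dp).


G = (1640-108)/0.48 = 3191.67 C/mm


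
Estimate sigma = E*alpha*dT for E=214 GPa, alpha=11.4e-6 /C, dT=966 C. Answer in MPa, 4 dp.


sigma = 214*1000 * 11.4e-6 * 966 = 2356.6536 MPa


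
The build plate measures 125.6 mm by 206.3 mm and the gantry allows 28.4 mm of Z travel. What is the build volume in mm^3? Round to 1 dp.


V = 125.6 * 206.3 * 28.4 = 735880.4 mm^3


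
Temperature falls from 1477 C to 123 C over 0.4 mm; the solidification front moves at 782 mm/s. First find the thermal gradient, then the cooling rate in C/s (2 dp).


G = (1477-123)/0.4 = 3385.0 C/mm
CR = 3385.0 * 782 = 2647070.0 C/s


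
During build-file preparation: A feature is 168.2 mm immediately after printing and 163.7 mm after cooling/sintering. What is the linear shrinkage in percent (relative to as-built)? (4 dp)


Shrinkage = ((168.2-163.7)/168.2)*100 = 2.6754 %


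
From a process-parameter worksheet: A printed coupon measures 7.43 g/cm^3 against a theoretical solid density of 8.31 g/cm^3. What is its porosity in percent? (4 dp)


Porosity = (1-7.43/8.31)*100 = 10.5897 %


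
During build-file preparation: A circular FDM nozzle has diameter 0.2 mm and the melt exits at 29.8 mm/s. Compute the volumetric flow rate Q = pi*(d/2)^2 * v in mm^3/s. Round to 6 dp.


A = pi*(0.2/2)^2 = 0.03141593 mm^2
Q = 0.03141593 * 29.8 = 0.936195 mm^3/s


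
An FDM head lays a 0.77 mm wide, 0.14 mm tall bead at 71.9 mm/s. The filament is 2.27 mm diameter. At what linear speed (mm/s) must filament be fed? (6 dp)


Q = 0.77 * 0.14 * 71.9 = 7.75082 mm^3/s
A_fil = pi*(2.27/2)^2 = 4.0470782 mm^2
v_feed = 7.75082 / 4.0470782 = 1.915164 mm/s


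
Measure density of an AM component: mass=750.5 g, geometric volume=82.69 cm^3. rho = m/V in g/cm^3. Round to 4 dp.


rho = 750.5 / 82.69 = 9.0761 g/cm^3


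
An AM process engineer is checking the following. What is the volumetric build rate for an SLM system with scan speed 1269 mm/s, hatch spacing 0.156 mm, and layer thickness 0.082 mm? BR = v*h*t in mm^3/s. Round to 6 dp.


Rate = 1269 * 0.156 * 0.082 = 16.233048 mm^3/s


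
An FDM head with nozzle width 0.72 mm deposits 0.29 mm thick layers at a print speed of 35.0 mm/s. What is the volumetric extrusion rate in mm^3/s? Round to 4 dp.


Rate = 0.72 * 0.29 * 35.0 = 7.308 mm^3/s


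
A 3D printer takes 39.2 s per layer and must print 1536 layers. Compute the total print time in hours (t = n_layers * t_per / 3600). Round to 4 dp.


t = 1536 * 39.2 / 3600 = 16.7253 hrs


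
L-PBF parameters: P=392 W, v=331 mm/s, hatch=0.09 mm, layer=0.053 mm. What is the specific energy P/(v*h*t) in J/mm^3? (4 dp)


Build rate = 331 * 0.09 * 0.053 = 1.57887 mm^3/s
SE = 392 / 1.57887 = 248.2788 J/mm^3


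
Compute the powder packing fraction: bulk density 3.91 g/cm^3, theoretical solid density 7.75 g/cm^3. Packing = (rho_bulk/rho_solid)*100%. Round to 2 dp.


Packing = (3.91/7.75)*100 = 50.45 %


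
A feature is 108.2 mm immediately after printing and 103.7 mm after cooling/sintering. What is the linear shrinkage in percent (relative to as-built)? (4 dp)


Shrinkage = ((108.2-103.7)/108.2)*100 = 4.159 %


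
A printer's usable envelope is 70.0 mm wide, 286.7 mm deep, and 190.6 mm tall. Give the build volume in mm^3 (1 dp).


V = 70.0 * 286.7 * 190.6 = 3825151.4 mm^3


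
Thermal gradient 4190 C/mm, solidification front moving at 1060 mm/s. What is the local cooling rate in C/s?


CR = 4190 * 1060 = 4441400 C/s


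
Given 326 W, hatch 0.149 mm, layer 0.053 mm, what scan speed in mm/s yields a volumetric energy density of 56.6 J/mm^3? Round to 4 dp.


v = 326 / (56.6*0.149*0.053) = 729.3551 mm/s


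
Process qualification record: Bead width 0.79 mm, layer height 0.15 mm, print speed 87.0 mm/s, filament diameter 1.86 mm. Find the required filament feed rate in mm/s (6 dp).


Q = 0.79 * 0.15 * 87.0 = 10.3095 mm^3/s
A_fil = pi*(1.86/2)^2 = 2.71716349 mm^2
v_feed = 10.3095 / 2.71716349 = 3.794214 mm/s


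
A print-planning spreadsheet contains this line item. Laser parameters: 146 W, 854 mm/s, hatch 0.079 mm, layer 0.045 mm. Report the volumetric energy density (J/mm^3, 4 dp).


E = 146 / (854*0.079*0.045) = 48.0901 J/mm^3


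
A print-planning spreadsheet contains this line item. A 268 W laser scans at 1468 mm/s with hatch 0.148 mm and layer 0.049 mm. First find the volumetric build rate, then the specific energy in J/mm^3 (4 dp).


Build rate = 1468 * 0.148 * 0.049 = 10.645936 mm^3/s
SE = 268 / 10.645936 = 25.1739 J/mm^3


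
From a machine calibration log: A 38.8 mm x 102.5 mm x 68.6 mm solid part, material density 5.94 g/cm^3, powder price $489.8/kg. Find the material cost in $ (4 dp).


V = 38.8 * 102.5 * 68.6 = 272822.2 mm^3 = 272.8222 cm^3
Mass = 272.8222 * 5.94 / 1000 = 1.62056387 kg
Cost = 1.62056387 * 489.8 = 793.7522 $


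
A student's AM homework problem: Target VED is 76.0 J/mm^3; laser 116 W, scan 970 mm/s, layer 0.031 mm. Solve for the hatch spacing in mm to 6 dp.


h = 116 / (76.0*970*0.031) = 0.050759 mm


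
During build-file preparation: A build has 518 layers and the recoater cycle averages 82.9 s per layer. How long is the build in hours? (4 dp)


t = 518 * 82.9 / 3600 = 11.9284 hrs


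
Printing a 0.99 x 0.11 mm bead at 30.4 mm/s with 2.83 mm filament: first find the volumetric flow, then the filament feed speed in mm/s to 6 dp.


Q = 0.99 * 0.11 * 30.4 = 3.31056 mm^3/s
A_fil = pi*(2.83/2)^2 = 6.29017535 mm^2
v_feed = 3.31056 / 6.29017535 = 0.526306 mm/s


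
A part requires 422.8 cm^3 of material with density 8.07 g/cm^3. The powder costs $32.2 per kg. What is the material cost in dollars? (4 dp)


Mass = 422.8*8.07/1000 = 3.411996 kg
Cost = 3.411996 * 32.2 = 109.8663 $


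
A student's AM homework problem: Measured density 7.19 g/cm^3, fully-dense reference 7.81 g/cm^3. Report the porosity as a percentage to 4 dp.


Porosity = (1-7.19/7.81)*100 = 7.9385 %


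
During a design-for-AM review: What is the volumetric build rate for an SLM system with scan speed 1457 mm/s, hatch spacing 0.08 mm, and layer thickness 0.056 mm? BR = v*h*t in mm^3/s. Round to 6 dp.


Rate = 1457 * 0.08 * 0.056 = 6.52736 mm^3/s


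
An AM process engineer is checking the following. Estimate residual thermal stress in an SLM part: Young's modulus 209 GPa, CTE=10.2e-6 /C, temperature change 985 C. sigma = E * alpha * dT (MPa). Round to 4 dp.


sigma = 209*1000 * 10.2e-6 * 985 = 2099.823 MPa


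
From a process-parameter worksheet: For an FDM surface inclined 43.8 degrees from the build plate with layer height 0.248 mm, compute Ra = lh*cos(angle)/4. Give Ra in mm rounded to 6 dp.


Ra = 0.248 * cos(43.8) / 4 = 0.044749 mm


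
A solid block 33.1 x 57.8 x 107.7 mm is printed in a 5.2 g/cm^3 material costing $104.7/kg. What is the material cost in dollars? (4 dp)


V = 33.1 * 57.8 * 107.7 = 206049.486 mm^3 = 206.049486 cm^3
Mass = 206.049486 * 5.2 / 1000 = 1.07145733 kg
Cost = 1.07145733 * 104.7 = 112.1816 $


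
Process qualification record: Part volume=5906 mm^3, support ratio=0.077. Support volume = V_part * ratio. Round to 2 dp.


V_support = 5906 * 0.077 = 454.76 mm^3


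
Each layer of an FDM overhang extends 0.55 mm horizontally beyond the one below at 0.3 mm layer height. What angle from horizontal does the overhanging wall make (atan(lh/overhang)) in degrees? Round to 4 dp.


angle = atan(0.3/0.55) = 28.6105 degrees


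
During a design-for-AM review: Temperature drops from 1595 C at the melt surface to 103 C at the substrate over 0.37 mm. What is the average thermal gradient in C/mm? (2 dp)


G = (1595-103)/0.37 = 4032.43 C/mm


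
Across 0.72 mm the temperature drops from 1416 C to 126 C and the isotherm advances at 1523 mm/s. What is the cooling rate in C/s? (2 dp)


G = (1416-126)/0.72 = 1791.66666667 C/mm
CR = 1791.66666667 * 1523 = 2728708.33 C/s


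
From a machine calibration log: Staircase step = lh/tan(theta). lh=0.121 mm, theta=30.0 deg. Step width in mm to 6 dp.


step = 0.121 / tan(30.0) = 0.209578 mm


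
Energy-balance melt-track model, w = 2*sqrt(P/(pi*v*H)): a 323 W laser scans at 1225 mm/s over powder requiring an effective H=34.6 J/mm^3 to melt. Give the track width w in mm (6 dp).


w = 2*sqrt(323/(pi*1225*34.6)) = 0.098503 mm


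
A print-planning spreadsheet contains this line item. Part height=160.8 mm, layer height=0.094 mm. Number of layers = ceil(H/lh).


Layers = ceil(160.8/0.094) = 1711


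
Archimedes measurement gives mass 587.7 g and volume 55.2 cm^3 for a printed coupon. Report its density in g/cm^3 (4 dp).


rho = 587.7 / 55.2 = 10.6467 g/cm^3


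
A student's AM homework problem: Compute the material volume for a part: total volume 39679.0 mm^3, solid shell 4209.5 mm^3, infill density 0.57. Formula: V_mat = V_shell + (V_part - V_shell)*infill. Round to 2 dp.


V_infill = (39679.0 - 4209.5) * 0.57 = 20217.62
V_total = 4209.5 + 20217.62 = 24427.12 mm^3


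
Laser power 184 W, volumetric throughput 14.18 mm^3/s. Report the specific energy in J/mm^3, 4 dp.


SE = 184 / 14.18 = 12.976 J/mm^3


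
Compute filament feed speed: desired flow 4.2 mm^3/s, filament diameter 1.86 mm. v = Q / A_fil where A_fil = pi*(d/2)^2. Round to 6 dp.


A = pi*(1.86/2)^2 = 2.717163
v = 4.2 / 2.717163 = 1.54573 mm/s


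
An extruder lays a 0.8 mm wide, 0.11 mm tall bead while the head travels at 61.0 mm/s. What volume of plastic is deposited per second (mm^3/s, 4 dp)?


Rate = 0.8 * 0.11 * 61.0 = 5.368 mm^3/s


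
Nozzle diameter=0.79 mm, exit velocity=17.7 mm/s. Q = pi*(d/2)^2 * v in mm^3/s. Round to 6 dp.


A = pi*(0.79/2)^2 = 0.49016699 mm^2
Q = 0.49016699 * 17.7 = 8.675956 mm^3/s


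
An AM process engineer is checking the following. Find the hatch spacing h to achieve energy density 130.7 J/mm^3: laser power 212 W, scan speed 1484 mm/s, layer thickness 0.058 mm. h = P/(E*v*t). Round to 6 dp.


h = 212 / (130.7*1484*0.058) = 0.018845 mm


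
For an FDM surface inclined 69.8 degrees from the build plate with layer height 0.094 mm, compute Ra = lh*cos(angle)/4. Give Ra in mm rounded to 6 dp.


Ra = 0.094 * cos(69.8) / 4 = 0.008115 mm


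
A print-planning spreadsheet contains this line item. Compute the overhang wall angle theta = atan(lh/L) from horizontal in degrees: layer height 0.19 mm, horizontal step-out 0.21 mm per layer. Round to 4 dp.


angle = atan(0.19/0.21) = 42.1376 degrees


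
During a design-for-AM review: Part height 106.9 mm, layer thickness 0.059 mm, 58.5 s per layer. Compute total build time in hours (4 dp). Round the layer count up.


Layers = ceil(106.9/0.059) = 1812
t = 1812 * 58.5 / 3600 = 29.445 hrs


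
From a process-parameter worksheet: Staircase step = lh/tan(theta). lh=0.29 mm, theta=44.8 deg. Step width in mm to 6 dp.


step = 0.29 / tan(44.8) = 0.292032 mm


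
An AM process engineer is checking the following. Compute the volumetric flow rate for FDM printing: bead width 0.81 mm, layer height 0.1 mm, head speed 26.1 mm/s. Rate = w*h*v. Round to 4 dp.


Rate = 0.81 * 0.1 * 26.1 = 2.1141 mm^3/s


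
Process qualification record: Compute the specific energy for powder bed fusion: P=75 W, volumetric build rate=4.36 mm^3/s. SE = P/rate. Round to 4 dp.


SE = 75 / 4.36 = 17.2018 J/mm^3


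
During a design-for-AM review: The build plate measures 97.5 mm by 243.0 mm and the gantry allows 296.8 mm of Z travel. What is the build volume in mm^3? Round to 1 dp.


V = 97.5 * 243.0 * 296.8 = 7031934.0 mm^3


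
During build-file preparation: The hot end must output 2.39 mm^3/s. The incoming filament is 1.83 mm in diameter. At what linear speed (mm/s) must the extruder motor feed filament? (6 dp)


A = pi*(1.83/2)^2 = 2.63022
v = 2.39 / 2.63022 = 0.908669 mm/s


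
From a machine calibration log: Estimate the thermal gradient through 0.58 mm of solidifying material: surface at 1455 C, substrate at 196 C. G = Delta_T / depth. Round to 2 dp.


G = (1455-196)/0.58 = 2170.69 C/mm


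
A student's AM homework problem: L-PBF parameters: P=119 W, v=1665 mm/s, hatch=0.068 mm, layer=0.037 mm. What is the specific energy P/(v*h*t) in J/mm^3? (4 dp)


Build rate = 1665 * 0.068 * 0.037 = 4.18914 mm^3/s
SE = 119 / 4.18914 = 28.4068 J/mm^3


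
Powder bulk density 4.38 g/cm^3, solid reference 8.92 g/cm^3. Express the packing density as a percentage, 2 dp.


Packing = (4.38/8.92)*100 = 49.1 %


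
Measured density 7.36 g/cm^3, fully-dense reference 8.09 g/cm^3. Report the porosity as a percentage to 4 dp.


Porosity = (1-7.36/8.09)*100 = 9.0235 %


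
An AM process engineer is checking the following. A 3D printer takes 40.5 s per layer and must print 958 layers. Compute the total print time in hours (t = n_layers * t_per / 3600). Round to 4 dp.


t = 958 * 40.5 / 3600 = 10.7775 hrs


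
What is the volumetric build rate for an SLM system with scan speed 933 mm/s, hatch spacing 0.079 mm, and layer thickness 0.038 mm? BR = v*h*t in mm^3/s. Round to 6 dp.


Rate = 933 * 0.079 * 0.038 = 2.800866 mm^3/s


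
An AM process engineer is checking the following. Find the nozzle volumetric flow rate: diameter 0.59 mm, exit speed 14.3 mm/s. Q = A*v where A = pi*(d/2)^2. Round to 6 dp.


A = pi*(0.59/2)^2 = 0.2733971 mm^2
Q = 0.2733971 * 14.3 = 3.909579 mm^3/s
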